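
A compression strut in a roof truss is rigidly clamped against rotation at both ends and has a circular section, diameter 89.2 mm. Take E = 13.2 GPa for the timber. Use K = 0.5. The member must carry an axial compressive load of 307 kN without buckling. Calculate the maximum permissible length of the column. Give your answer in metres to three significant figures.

I = πd⁴/64 = π×89.2⁴/64 = 3.108×10^6 mm⁴
I = 3.108×10^-6 m⁴
At the buckling limit P_cr = P = 3.070×10^5 N
From P_cr = π²EI/(K·L)²:  L = (1/K)·√(π²EI/P_cr) = (1/0.5)·√(π²×1.32×10^10×3.108×10^-6/3.070×10^5)
L = 2.30 m

L_max ≈ 2.30 m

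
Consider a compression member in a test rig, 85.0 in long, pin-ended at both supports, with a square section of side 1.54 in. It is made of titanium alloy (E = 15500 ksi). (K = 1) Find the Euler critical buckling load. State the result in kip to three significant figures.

I = a⁴/12 = 1.54⁴/12 = 0.4687 in⁴
Effective length L_e = K·L = 1 × 85.0 = 85.00 in
P_cr = π²EI / L_e² = π² × 15500×10³ × 0.4687 / 85.00² = 9.924×10^3 lb

P_cr ≈ 9.92 kip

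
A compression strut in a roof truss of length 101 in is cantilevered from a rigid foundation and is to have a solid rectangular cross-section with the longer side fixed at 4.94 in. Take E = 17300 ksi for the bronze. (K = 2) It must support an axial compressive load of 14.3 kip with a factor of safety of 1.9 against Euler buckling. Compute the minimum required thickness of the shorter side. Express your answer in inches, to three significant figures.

b ≈ 2.51 in

Required P_cr = n·P = 1.9 × 14.3 = 27.17 kip
L_e = K·L = 2 × 101 = 202.0 in
Required I = P_cr·L_e²/(π²E) = 2.717×10^4 × 202.0² / (π² × 1.73×10^7) = 6.493 in⁴
Rectangle, weak axis: I_min = h·b³/12 with h = 4.94 in fixed  ⇒  b = (12I/h)^(1/3) = 2.51 in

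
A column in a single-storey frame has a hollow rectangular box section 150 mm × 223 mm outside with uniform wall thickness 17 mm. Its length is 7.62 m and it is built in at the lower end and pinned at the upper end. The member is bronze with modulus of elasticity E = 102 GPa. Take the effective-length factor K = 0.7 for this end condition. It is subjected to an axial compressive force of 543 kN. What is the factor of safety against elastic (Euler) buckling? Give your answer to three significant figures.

n ≈ 2.48

Inner dimensions: h_i = 223 − 2×17 = 189.0 mm, b_i = 150 − 2×17 = 116.0 mm
Weak-axis I_min = (h_o·b_o³ − h_i·b_i³)/12 with b_o = 150, b_i = 116.0 mm (shorter outer/inner sides).
I_min = (223×150³ − 189.0×116.0³)/12 = 3.813×10^7 mm⁴
I = 3.813×10^7 mm⁴ = 3.813×10^-5 m⁴
Effective length L_e = K·L = 0.7 × 7.62 = 5.334 m
P_cr = π²EI / L_e² = π² × 102×10⁹ × 3.813×10^-5 / 5.334² = 1.349×10^6 N
Factor of safety n = P_cr / P = 1349.3 / 543 = 2.48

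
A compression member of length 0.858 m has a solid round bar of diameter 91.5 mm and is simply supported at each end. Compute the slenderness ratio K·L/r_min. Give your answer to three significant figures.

λ ≈ 37.5

I = πd⁴/64 = π×91.5⁴/64 = 3.441×10^6 mm⁴
A = 6.576×10^3 mm²;  r_min = √(I/A) = √(3.441×10^6/6.576×10^3) = 22.88 mm
L_e = K·L = 1 × 0.858 m = 0.8580 m = 858.00 mm
λ = L_e / r_min = 858.00 / 22.88 = 37.5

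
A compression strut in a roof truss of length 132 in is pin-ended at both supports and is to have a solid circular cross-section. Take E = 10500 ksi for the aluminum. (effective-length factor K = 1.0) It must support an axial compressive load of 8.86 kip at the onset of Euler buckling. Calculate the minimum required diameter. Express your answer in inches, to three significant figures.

L_e = K·L = 1 × 132 = 132.0 in
Required I = P_cr·L_e²/(π²E) = 8.860×10^3 × 132.0² / (π² × 1.05×10^7) = 1.490 in⁴
Solid circle: I = πd⁴/64  ⇒  d = (64I/π)^(1/4) = (64×1.490/π)^(1/4) = 2.35 in

d ≈ 2.35 in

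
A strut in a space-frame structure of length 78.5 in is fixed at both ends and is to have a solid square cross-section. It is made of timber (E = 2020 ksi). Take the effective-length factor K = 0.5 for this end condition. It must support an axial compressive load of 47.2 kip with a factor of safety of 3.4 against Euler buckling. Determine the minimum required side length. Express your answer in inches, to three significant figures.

Required P_cr = n·P = 3.4 × 47.2 = 160.5 kip
L_e = K·L = 0.5 × 78.5 = 39.25 in
Required I = P_cr·L_e²/(π²E) = 1.605×10^5 × 39.25² / (π² × 2.02×10^6) = 12.40 in⁴
Solid square: I = a⁴/12  ⇒  a = (12I)^(1/4) = (12×12.40)^(1/4) = 3.49 in

a ≈ 3.49 in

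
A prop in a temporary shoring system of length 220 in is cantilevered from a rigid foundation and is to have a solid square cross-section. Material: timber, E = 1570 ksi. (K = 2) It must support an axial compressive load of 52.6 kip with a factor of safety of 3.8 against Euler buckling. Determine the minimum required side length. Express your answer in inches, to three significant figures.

Required P_cr = n·P = 3.8 × 52.6 = 199.9 kip
L_e = K·L = 2 × 220 = 440.0 in
Required I = P_cr·L_e²/(π²E) = 1.999×10^5 × 440.0² / (π² × 1.57×10^6) = 2.497×10^3 in⁴
Solid square: I = a⁴/12  ⇒  a = (12I)^(1/4) = (12×2.497×10^3)^(1/4) = 13.2 in

a ≈ 13.2 in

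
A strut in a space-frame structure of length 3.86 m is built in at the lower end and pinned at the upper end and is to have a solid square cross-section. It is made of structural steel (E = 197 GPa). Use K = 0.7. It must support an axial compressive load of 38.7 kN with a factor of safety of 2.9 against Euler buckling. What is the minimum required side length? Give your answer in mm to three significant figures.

a ≈ 47.4 mm

Required P_cr = n·P = 2.9 × 38.7 = 112.2 kN
L_e = K·L = 0.7 × 3.86 = 2.702 m
Required I = P_cr·L_e²/(π²E) = 1.122×10^5 × 2.702² / (π² × 1.97×10^11) = 4.214×10^-7 m⁴
I_req = 4.214×10^5 mm⁴
Solid square: I = a⁴/12  ⇒  a = (12I)^(1/4) = (12×4.214×10^5)^(1/4) = 47.4 mm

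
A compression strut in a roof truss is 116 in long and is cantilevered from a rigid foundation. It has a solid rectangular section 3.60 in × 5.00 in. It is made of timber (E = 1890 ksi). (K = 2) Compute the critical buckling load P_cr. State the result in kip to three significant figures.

Buckling occurs about the weak axis: I_min = h·b³/12 with b = 3.60 in (the shorter side).
I_min = 5.00×3.60³/12 = 19.44 in⁴
Effective length L_e = K·L = 2 × 116 = 232.0 in
P_cr = π²EI / L_e² = π² × 1890×10³ × 19.44 / 232.0² = 6.737×10^3 lb

P_cr ≈ 6.74 kip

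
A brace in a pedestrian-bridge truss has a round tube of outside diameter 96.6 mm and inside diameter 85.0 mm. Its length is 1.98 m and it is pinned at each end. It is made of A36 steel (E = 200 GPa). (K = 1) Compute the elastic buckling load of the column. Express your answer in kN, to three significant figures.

d_o = 96.6 mm, d_i = 85.0 mm
I = π(d_o⁴ − d_i⁴)/64 = π(96.6⁴ − 85.00⁴)/64 = 1.712×10^6 mm⁴
I = 1.712×10^6 mm⁴ = 1.712×10^-6 m⁴
Effective length L_e = K·L = 1 × 1.98 = 1.980 m
P_cr = π²EI / L_e² = π² × 200×10⁹ × 1.712×10^-6 / 1.980² = 8.620×10^5 N

P_cr ≈ 862 kN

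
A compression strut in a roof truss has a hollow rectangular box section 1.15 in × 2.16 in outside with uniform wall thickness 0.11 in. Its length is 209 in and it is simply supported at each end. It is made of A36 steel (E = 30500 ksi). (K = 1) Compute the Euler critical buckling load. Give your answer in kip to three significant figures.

Inner dimensions: h_i = 2.16 − 2×0.11 = 1.940 in, b_i = 1.15 − 2×0.11 = 0.9300 in
Weak-axis I_min = (h_o·b_o³ − h_i·b_i³)/12 with b_o = 1.15, b_i = 0.9300 in (shorter outer/inner sides).
I_min = (2.16×1.15³ − 1.940×0.9300³)/12 = 0.1437 in⁴
Effective length L_e = K·L = 1 × 209 = 209.0 in
P_cr = π²EI / L_e² = π² × 30500×10³ × 0.1437 / 209.0² = 990.4 lb

P_cr ≈ 0.990 kip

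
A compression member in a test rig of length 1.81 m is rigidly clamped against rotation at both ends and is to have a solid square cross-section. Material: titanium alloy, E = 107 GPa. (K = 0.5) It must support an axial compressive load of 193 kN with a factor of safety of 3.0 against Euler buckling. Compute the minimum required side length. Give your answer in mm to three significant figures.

a ≈ 48.2 mm

Required P_cr = n·P = 3.0 × 193 = 579.0 kN
L_e = K·L = 0.5 × 1.81 = 0.9050 m
Required I = P_cr·L_e²/(π²E) = 5.790×10^5 × 0.9050² / (π² × 1.07×10^11) = 4.490×10^-7 m⁴
I_req = 4.490×10^5 mm⁴
Solid square: I = a⁴/12  ⇒  a = (12I)^(1/4) = (12×4.490×10^5)^(1/4) = 48.2 mm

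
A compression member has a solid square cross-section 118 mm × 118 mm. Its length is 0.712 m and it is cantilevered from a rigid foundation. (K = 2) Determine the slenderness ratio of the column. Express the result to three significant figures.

I = a⁴/12 = 118⁴/12 = 1.616×10^7 mm⁴
A = 1.392×10^4 mm²;  r_min = √(I/A) = √(1.616×10^7/1.392×10^4) = 34.06 mm
L_e = K·L = 2 × 0.712 m = 1.424 m = 1424.0 mm
λ = L_e / r_min = 1424.0 / 34.06 = 41.8

λ ≈ 41.8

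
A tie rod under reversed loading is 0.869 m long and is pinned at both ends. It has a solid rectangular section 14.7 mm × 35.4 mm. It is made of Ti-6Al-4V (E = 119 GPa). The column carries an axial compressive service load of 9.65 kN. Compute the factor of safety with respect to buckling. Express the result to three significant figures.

n ≈ 1.51

Buckling occurs about the weak axis: I_min = h·b³/12 with b = 14.7 mm (the shorter side).
I_min = 35.4×14.7³/12 = 9.371×10^3 mm⁴
I = 9.371×10^3 mm⁴ = 9.371×10^-9 m⁴
Effective length L_e = K·L = 1 × 0.869 = 0.8690 m
P_cr = π²EI / L_e² = π² × 119×10⁹ × 9.371×10^-9 / 0.8690² = 1.457×10^4 N
Factor of safety n = P_cr / P = 14.574 / 9.65 = 1.51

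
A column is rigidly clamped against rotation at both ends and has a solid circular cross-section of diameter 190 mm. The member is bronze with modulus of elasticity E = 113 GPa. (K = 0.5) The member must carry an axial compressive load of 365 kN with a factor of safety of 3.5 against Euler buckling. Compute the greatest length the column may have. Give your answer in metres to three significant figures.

I = πd⁴/64 = π×190⁴/64 = 6.397×10^7 mm⁴
I = 6.397×10^-5 m⁴
Required critical load P_cr = n·P = 3.5 × 365 = 1278 kN = 1.278×10^6 N
From P_cr = π²EI/(K·L)²:  L = (1/K)·√(π²EI/P_cr) = (1/0.5)·√(π²×1.13×10^11×6.397×10^-5/1.278×10^6)
L = 14.9 m

L_max ≈ 14.9 m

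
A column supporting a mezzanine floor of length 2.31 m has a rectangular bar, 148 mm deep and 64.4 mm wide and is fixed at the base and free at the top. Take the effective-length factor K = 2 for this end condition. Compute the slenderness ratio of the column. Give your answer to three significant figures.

For a rectangle r_min = b/√12 = 64.4/√12 = 18.59 mm
L_e = K·L = 2 × 2.31 m = 4.620 m = 4620.0 mm
λ = L_e / r_min = 4620.0 / 18.59 = 249

λ ≈ 249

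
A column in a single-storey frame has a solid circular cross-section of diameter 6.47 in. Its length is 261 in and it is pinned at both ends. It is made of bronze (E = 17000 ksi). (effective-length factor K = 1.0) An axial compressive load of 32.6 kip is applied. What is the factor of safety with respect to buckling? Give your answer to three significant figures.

I = πd⁴/64 = π×6.47⁴/64 = 86.02 in⁴
Effective length L_e = K·L = 1 × 261 = 261.0 in
P_cr = π²EI / L_e² = π² × 17000×10³ × 86.02 / 261.0² = 2.119×10^5 lb
Factor of safety n = P_cr / P = 211.86 / 32.6 = 6.50

n ≈ 6.50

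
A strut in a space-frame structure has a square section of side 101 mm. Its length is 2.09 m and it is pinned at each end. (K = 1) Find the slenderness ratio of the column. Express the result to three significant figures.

For a square r = a/√12 = 101/√12 = 29.16 mm
L_e = K·L = 1 × 2.09 m = 2.090 m = 2090.0 mm
λ = L_e / r_min = 2090.0 / 29.16 = 71.7

λ ≈ 71.7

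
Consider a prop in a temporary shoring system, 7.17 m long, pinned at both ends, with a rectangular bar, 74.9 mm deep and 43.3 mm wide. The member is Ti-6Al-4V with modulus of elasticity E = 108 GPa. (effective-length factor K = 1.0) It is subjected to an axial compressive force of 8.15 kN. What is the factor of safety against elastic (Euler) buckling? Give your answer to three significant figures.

n ≈ 1.29

Buckling occurs about the weak axis: I_min = h·b³/12 with b = 43.3 mm (the shorter side).
I_min = 74.9×43.3³/12 = 5.067×10^5 mm⁴
I = 5.067×10^5 mm⁴ = 5.067×10^-7 m⁴
Effective length L_e = K·L = 1 × 7.17 = 7.170 m
P_cr = π²EI / L_e² = π² × 108×10⁹ × 5.067×10^-7 / 7.170² = 1.051×10^4 N
Factor of safety n = P_cr / P = 10.506 / 8.15 = 1.29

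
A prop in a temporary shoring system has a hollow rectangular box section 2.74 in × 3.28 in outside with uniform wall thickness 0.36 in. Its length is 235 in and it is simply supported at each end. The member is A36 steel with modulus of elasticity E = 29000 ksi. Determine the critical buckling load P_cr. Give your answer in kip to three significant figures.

P_cr ≈ 20.0 kip

Inner dimensions: h_i = 3.28 − 2×0.36 = 2.560 in, b_i = 2.74 − 2×0.36 = 2.020 in
Weak-axis I_min = (h_o·b_o³ − h_i·b_i³)/12 with b_o = 2.74, b_i = 2.020 in (shorter outer/inner sides).
I_min = (3.28×2.74³ − 2.560×2.020³)/12 = 3.864 in⁴
Effective length L_e = K·L = 1 × 235 = 235.0 in
P_cr = π²EI / L_e² = π² × 29000×10³ × 3.864 / 235.0² = 2.003×10^4 lb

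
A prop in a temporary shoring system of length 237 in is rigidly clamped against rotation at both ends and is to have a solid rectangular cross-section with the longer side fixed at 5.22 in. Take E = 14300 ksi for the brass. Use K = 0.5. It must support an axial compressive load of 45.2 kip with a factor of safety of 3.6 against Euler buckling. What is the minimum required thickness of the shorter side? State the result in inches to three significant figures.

b ≈ 3.34 in

Required P_cr = n·P = 3.6 × 45.2 = 162.7 kip
L_e = K·L = 0.5 × 237 = 118.5 in
Required I = P_cr·L_e²/(π²E) = 1.627×10^5 × 118.5² / (π² × 1.43×10^7) = 16.19 in⁴
Rectangle, weak axis: I_min = h·b³/12 with h = 5.22 in fixed  ⇒  b = (12I/h)^(1/3) = 3.34 in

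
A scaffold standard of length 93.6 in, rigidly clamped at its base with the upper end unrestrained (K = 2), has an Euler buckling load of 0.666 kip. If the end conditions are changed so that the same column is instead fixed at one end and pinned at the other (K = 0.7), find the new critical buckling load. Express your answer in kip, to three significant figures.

P_cr ∝ 1/K², so P_cr,new = P_cr,old × (K_old/K_new)² = 0.666 × (2/0.7)²
= 0.666 × 8.163 = 5.44 kip

P_cr ≈ 5.44 kip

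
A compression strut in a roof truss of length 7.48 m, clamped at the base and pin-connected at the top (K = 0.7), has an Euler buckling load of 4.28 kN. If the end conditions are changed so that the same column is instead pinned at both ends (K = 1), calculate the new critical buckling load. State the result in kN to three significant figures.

P_cr ∝ 1/K², so P_cr,new = P_cr,old × (K_old/K_new)² = 4.28 × (0.7/1)²
= 4.28 × 0.4900 = 2.10 kN

P_cr ≈ 2.10 kN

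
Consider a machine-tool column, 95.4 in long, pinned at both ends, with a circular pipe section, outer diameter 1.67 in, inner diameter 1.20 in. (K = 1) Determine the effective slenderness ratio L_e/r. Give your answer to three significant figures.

λ ≈ 186

d_o = 1.67 in, d_i = 1.20 in
I = π(d_o⁴ − d_i⁴)/64 = π(1.67⁴ − 1.200⁴)/64 = 0.2800 in⁴
A = 1.059 in²;  r_min = √(I/A) = √(0.2800/1.059) = 0.5141 in
L_e = K·L = 1 × 95.4 = 95.40 in
λ = L_e / r_min = 95.400 / 0.5141 = 186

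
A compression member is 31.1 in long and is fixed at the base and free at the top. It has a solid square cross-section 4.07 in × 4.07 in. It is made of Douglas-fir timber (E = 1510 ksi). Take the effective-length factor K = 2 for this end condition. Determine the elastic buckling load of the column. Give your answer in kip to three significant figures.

I = a⁴/12 = 4.07⁴/12 = 22.87 in⁴
Effective length L_e = K·L = 2 × 31.1 = 62.20 in
P_cr = π²EI / L_e² = π² × 1510×10³ × 22.87 / 62.20² = 8.808×10^4 lb

P_cr ≈ 88.1 kip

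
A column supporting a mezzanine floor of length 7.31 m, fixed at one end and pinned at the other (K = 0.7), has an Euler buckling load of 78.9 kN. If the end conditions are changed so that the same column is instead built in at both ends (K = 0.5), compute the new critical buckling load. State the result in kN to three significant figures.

P_cr ≈ 155 kN

P_cr ∝ 1/K², so P_cr,new = P_cr,old × (K_old/K_new)² = 78.9 × (0.7/0.5)²
= 78.9 × 1.960 = 155 kN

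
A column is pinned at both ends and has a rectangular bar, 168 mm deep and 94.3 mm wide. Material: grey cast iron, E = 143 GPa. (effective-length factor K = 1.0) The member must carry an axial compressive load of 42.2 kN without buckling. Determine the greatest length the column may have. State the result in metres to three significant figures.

L_max ≈ 19.8 m

Buckling occurs about the weak axis: I_min = h·b³/12 with b = 94.3 mm (the shorter side).
I_min = 168×94.3³/12 = 1.174×10^7 mm⁴
I = 1.174×10^-5 m⁴
At the buckling limit P_cr = P = 4.220×10^4 N
From P_cr = π²EI/(K·L)²:  L = (1/K)·√(π²EI/P_cr) = (1/1)·√(π²×1.43×10^11×1.174×10^-5/4.220×10^4)
L = 19.8 m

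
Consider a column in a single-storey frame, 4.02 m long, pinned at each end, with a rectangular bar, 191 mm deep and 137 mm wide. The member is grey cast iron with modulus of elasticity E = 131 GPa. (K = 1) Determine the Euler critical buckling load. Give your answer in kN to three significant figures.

P_cr ≈ 3270 kN

Buckling occurs about the weak axis: I_min = h·b³/12 with b = 137 mm (the shorter side).
I_min = 191×137³/12 = 4.093×10^7 mm⁴
I = 4.093×10^7 mm⁴ = 4.093×10^-5 m⁴
Effective length L_e = K·L = 1 × 4.02 = 4.020 m
P_cr = π²EI / L_e² = π² × 131×10⁹ × 4.093×10^-5 / 4.020² = 3.274×10^6 N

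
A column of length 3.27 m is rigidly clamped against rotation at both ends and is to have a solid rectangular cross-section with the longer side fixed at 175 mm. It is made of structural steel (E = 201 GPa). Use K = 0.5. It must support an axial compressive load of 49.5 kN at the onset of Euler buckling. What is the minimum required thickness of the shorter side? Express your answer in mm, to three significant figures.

b ≈ 16.6 mm

L_e = K·L = 0.5 × 3.27 = 1.635 m
Required I = P_cr·L_e²/(π²E) = 4.950×10^4 × 1.635² / (π² × 2.01×10^11) = 6.670×10^-8 m⁴
I_req = 6.670×10^4 mm⁴
Rectangle, weak axis: I_min = h·b³/12 with h = 175 mm fixed  ⇒  b = (12I/h)^(1/3) = 16.6 mm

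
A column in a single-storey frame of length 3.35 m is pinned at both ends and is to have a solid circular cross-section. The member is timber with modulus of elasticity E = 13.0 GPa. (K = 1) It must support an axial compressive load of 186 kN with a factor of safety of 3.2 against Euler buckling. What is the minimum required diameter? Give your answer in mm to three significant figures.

d ≈ 180 mm

Required P_cr = n·P = 3.2 × 186 = 595.2 kN
L_e = K·L = 1 × 3.35 = 3.350 m
Required I = P_cr·L_e²/(π²E) = 5.952×10^5 × 3.350² / (π² × 1.30×10^10) = 5.206×10^-5 m⁴
I_req = 5.206×10^7 mm⁴
Solid circle: I = πd⁴/64  ⇒  d = (64I/π)^(1/4) = (64×5.206×10^7/π)^(1/4) = 180 mm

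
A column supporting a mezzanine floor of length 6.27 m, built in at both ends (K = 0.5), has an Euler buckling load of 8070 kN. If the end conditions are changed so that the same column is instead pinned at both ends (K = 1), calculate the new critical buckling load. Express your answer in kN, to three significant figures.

P_cr ∝ 1/K², so P_cr,new = P_cr,old × (K_old/K_new)² = 8070 × (0.5/1)²
= 8070 × 0.2500 = 2020 kN

P_cr ≈ 2020 kN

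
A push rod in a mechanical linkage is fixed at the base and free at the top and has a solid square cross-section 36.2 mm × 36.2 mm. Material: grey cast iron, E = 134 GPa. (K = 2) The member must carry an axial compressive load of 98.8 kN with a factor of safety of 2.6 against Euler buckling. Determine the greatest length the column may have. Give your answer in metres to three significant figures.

L_max ≈ 0.429 m

I = a⁴/12 = 36.2⁴/12 = 1.431×10^5 mm⁴
I = 1.431×10^-7 m⁴
Required critical load P_cr = n·P = 2.6 × 98.8 = 256.9 kN = 2.569×10^5 N
From P_cr = π²EI/(K·L)²:  L = (1/K)·√(π²EI/P_cr) = (1/2)·√(π²×1.34×10^11×1.431×10^-7/2.569×10^5)
L = 0.429 m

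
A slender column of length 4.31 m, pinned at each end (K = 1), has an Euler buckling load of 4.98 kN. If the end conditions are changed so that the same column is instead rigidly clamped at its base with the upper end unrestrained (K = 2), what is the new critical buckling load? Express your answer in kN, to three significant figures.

P_cr ≈ 1.25 kN

P_cr ∝ 1/K², so P_cr,new = P_cr,old × (K_old/K_new)² = 4.98 × (1/2)²
= 4.98 × 0.2500 = 1.25 kN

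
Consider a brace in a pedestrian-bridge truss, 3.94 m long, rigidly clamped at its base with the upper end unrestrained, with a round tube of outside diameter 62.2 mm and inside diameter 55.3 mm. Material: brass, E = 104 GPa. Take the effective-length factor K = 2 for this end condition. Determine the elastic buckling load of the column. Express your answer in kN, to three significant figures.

P_cr ≈ 4.56 kN

d_o = 62.2 mm, d_i = 55.3 mm
I = π(d_o⁴ − d_i⁴)/64 = π(62.2⁴ − 55.30⁴)/64 = 2.757×10^5 mm⁴
I = 2.757×10^5 mm⁴ = 2.757×10^-7 m⁴
Effective length L_e = K·L = 2 × 3.94 = 7.880 m
P_cr = π²EI / L_e² = π² × 104×10⁹ × 2.757×10^-7 / 7.880² = 4.557×10^3 N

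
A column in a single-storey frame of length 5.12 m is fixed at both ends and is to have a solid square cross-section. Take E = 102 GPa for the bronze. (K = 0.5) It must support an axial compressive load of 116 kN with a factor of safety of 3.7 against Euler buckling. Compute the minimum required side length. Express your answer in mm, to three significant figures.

Required P_cr = n·P = 3.7 × 116 = 429.2 kN
L_e = K·L = 0.5 × 5.12 = 2.560 m
Required I = P_cr·L_e²/(π²E) = 4.292×10^5 × 2.560² / (π² × 1.02×10^11) = 2.794×10^-6 m⁴
I_req = 2.794×10^6 mm⁴
Solid square: I = a⁴/12  ⇒  a = (12I)^(1/4) = (12×2.794×10^6)^(1/4) = 76.1 mm

a ≈ 76.1 mm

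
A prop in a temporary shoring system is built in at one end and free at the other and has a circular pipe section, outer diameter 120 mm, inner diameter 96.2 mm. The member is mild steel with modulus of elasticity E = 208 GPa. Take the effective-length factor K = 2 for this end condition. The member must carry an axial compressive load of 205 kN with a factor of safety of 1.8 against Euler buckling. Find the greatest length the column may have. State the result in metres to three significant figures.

L_max ≈ 2.88 m

d_o = 120 mm, d_i = 96.2 mm
I = π(d_o⁴ − d_i⁴)/64 = π(120⁴ − 96.20⁴)/64 = 5.975×10^6 mm⁴
I = 5.975×10^-6 m⁴
Required critical load P_cr = n·P = 1.8 × 205 = 369.0 kN = 3.690×10^5 N
From P_cr = π²EI/(K·L)²:  L = (1/K)·√(π²EI/P_cr) = (1/2)·√(π²×2.08×10^11×5.975×10^-6/3.690×10^5)
L = 2.88 m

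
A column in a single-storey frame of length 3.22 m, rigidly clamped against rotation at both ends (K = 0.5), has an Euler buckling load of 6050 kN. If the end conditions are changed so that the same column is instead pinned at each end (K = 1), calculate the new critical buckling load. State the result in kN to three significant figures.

P_cr ≈ 1510 kN

P_cr ∝ 1/K², so P_cr,new = P_cr,old × (K_old/K_new)² = 6050 × (0.5/1)²
= 6050 × 0.2500 = 1510 kN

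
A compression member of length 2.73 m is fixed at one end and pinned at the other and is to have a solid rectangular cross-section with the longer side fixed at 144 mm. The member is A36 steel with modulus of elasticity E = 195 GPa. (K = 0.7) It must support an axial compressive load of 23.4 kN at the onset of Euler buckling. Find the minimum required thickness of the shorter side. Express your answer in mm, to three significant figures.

b ≈ 15.5 mm

L_e = K·L = 0.7 × 2.73 = 1.911 m
Required I = P_cr·L_e²/(π²E) = 2.340×10^4 × 1.911² / (π² × 1.95×10^11) = 4.440×10^-8 m⁴
I_req = 4.440×10^4 mm⁴
Rectangle, weak axis: I_min = h·b³/12 with h = 144 mm fixed  ⇒  b = (12I/h)^(1/3) = 15.5 mm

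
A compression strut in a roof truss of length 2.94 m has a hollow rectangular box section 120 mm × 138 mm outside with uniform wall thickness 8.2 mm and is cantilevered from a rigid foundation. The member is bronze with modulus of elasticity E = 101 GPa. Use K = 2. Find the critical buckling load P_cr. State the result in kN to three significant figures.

Inner dimensions: h_i = 138 − 2×8.2 = 121.6 mm, b_i = 120 − 2×8.2 = 103.6 mm
Weak-axis I_min = (h_o·b_o³ − h_i·b_i³)/12 with b_o = 120, b_i = 103.6 mm (shorter outer/inner sides).
I_min = (138×120³ − 121.6×103.6³)/12 = 8.604×10^6 mm⁴
I = 8.604×10^6 mm⁴ = 8.604×10^-6 m⁴
Effective length L_e = K·L = 2 × 2.94 = 5.880 m
P_cr = π²EI / L_e² = π² × 101×10⁹ × 8.604×10^-6 / 5.880² = 2.481×10^5 N

P_cr ≈ 248 kN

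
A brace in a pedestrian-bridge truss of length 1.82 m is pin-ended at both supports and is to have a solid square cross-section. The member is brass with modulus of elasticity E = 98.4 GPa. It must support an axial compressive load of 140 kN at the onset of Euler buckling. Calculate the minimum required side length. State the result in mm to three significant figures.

a ≈ 48.9 mm

L_e = K·L = 1 × 1.82 = 1.820 m
Required I = P_cr·L_e²/(π²E) = 1.400×10^5 × 1.820² / (π² × 9.84×10^10) = 4.775×10^-7 m⁴
I_req = 4.775×10^5 mm⁴
Solid square: I = a⁴/12  ⇒  a = (12I)^(1/4) = (12×4.775×10^5)^(1/4) = 48.9 mm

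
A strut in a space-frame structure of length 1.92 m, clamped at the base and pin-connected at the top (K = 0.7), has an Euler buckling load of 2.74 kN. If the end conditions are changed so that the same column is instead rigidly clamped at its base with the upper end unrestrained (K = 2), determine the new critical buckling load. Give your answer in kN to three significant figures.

P_cr ≈ 0.336 kN

P_cr ∝ 1/K², so P_cr,new = P_cr,old × (K_old/K_new)² = 2.74 × (0.7/2)²
= 2.74 × 0.1225 = 0.336 kN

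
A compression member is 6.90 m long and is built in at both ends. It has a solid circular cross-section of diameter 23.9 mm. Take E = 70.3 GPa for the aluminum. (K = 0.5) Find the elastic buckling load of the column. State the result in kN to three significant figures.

I = πd⁴/64 = π×23.9⁴/64 = 1.602×10^4 mm⁴
I = 1.602×10^4 mm⁴ = 1.602×10^-8 m⁴
Effective length L_e = K·L = 0.5 × 6.90 = 3.450 m
P_cr = π²EI / L_e² = π² × 70.3×10⁹ × 1.602×10^-8 / 3.450² = 933.6 N

P_cr ≈ 0.934 kN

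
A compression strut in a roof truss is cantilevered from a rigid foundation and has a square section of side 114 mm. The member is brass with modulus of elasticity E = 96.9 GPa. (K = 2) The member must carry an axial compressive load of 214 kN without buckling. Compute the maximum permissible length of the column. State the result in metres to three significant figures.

I = a⁴/12 = 114⁴/12 = 1.407×10^7 mm⁴
I = 1.407×10^-5 m⁴
At the buckling limit P_cr = P = 2.140×10^5 N
From P_cr = π²EI/(K·L)²:  L = (1/K)·√(π²EI/P_cr) = (1/2)·√(π²×9.69×10^10×1.407×10^-5/2.140×10^5)
L = 3.97 m

L_max ≈ 3.97 m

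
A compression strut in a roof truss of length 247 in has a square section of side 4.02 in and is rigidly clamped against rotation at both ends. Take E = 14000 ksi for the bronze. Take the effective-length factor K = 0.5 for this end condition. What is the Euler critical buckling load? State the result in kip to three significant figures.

P_cr ≈ 197 kip

I = a⁴/12 = 4.02⁴/12 = 21.76 in⁴
Effective length L_e = K·L = 0.5 × 247 = 123.5 in
P_cr = π²EI / L_e² = π² × 14000×10³ × 21.76 / 123.5² = 1.972×10^5 lb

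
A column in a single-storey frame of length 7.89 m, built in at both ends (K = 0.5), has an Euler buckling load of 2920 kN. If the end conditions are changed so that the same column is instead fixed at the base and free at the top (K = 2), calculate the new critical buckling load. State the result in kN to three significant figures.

P_cr ≈ 182 kN

P_cr ∝ 1/K², so P_cr,new = P_cr,old × (K_old/K_new)² = 2920 × (0.5/2)²
= 2920 × 0.06250 = 182 kN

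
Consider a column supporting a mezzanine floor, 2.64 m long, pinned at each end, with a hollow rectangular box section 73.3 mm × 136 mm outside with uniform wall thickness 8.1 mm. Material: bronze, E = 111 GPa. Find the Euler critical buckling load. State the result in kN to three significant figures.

P_cr ≈ 409 kN

Inner dimensions: h_i = 136 − 2×8.1 = 119.8 mm, b_i = 73.3 − 2×8.1 = 57.10 mm
Weak-axis I_min = (h_o·b_o³ − h_i·b_i³)/12 with b_o = 73.3, b_i = 57.10 mm (shorter outer/inner sides).
I_min = (136×73.3³ − 119.8×57.10³)/12 = 2.605×10^6 mm⁴
I = 2.605×10^6 mm⁴ = 2.605×10^-6 m⁴
Effective length L_e = K·L = 1 × 2.64 = 2.640 m
P_cr = π²EI / L_e² = π² × 111×10⁹ × 2.605×10^-6 / 2.640² = 4.094×10^5 N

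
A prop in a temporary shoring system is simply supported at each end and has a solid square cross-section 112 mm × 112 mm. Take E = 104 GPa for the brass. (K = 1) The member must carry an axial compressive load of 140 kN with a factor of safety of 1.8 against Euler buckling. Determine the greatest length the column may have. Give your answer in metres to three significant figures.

L_max ≈ 7.31 m

I = a⁴/12 = 112⁴/12 = 1.311×10^7 mm⁴
I = 1.311×10^-5 m⁴
Required critical load P_cr = n·P = 1.8 × 140 = 252.0 kN = 2.520×10^5 N
From P_cr = π²EI/(K·L)²:  L = (1/K)·√(π²EI/P_cr) = (1/1)·√(π²×1.04×10^11×1.311×10^-5/2.520×10^5)
L = 7.31 m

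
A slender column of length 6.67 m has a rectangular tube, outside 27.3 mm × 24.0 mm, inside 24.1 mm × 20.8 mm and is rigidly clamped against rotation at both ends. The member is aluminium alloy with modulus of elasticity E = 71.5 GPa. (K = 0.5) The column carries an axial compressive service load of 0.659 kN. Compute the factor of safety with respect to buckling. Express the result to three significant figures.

Weak-axis I_min = (h_o·b_o³ − h_i·b_i³)/12 with b_o = 24.0, b_i = 20.80 mm (shorter outer/inner sides).
I_min = (27.3×24.0³ − 24.10×20.80³)/12 = 1.338×10^4 mm⁴
I = 1.338×10^4 mm⁴ = 1.338×10^-8 m⁴
Effective length L_e = K·L = 0.5 × 6.67 = 3.335 m
P_cr = π²EI / L_e² = π² × 71.5×10⁹ × 1.338×10^-8 / 3.335² = 848.7 N
Factor of safety n = P_cr / P = 0.84872 / 0.659 = 1.29

n ≈ 1.29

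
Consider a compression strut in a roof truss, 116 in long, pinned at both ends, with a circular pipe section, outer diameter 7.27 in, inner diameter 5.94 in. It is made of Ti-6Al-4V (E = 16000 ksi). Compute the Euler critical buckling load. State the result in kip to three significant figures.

P_cr ≈ 892 kip

d_o = 7.27 in, d_i = 5.94 in
I = π(d_o⁴ − d_i⁴)/64 = π(7.27⁴ − 5.940⁴)/64 = 76.01 in⁴
Effective length L_e = K·L = 1 × 116 = 116.0 in
P_cr = π²EI / L_e² = π² × 16000×10³ × 76.01 / 116.0² = 8.920×10^5 lb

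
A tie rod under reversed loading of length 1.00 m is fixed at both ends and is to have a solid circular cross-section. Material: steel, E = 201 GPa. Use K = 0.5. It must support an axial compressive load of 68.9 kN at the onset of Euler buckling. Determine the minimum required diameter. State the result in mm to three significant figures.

d ≈ 20.5 mm

L_e = K·L = 0.5 × 1.00 = 0.5000 m
Required I = P_cr·L_e²/(π²E) = 6.890×10^4 × 0.5000² / (π² × 2.01×10^11) = 8.683×10^-9 m⁴
I_req = 8.683×10^3 mm⁴
Solid circle: I = πd⁴/64  ⇒  d = (64I/π)^(1/4) = (64×8.683×10^3/π)^(1/4) = 20.5 mm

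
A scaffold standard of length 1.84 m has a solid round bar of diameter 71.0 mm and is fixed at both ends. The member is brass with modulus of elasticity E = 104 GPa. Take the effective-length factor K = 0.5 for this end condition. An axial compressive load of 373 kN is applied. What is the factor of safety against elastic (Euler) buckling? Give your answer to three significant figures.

I = πd⁴/64 = π×71.0⁴/64 = 1.247×10^6 mm⁴
I = 1.247×10^6 mm⁴ = 1.247×10^-6 m⁴
Effective length L_e = K·L = 0.5 × 1.84 = 0.9200 m
P_cr = π²EI / L_e² = π² × 104×10⁹ × 1.247×10^-6 / 0.9200² = 1.513×10^6 N
Factor of safety n = P_cr / P = 1512.7 / 373 = 4.06

n ≈ 4.06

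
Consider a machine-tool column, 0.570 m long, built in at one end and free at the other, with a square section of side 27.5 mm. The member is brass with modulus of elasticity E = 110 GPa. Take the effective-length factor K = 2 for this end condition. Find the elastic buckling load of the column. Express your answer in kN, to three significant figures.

P_cr ≈ 39.8 kN

I = a⁴/12 = 27.5⁴/12 = 4.766×10^4 mm⁴
I = 4.766×10^4 mm⁴ = 4.766×10^-8 m⁴
Effective length L_e = K·L = 2 × 0.570 = 1.140 m
P_cr = π²EI / L_e² = π² × 110×10⁹ × 4.766×10^-8 / 1.140² = 3.981×10^4 N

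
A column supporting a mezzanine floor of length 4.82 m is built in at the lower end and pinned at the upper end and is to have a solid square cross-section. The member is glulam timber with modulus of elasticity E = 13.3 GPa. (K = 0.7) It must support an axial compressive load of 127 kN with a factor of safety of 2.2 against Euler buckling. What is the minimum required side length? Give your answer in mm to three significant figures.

a ≈ 131 mm

Required P_cr = n·P = 2.2 × 127 = 279.4 kN
L_e = K·L = 0.7 × 4.82 = 3.374 m
Required I = P_cr·L_e²/(π²E) = 2.794×10^5 × 3.374² / (π² × 1.33×10^10) = 2.423×10^-5 m⁴
I_req = 2.423×10^7 mm⁴
Solid square: I = a⁴/12  ⇒  a = (12I)^(1/4) = (12×2.423×10^7)^(1/4) = 131 mm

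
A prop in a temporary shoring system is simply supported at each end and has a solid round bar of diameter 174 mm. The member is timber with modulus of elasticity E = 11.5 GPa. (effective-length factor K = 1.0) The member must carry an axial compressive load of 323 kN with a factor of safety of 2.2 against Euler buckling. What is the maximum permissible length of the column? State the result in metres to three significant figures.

I = πd⁴/64 = π×174⁴/64 = 4.500×10^7 mm⁴
I = 4.500×10^-5 m⁴
Required critical load P_cr = n·P = 2.2 × 323 = 710.6 kN = 7.106×10^5 N
From P_cr = π²EI/(K·L)²:  L = (1/K)·√(π²EI/P_cr) = (1/1)·√(π²×1.15×10^10×4.500×10^-5/7.106×10^5)
L = 2.68 m

L_max ≈ 2.68 m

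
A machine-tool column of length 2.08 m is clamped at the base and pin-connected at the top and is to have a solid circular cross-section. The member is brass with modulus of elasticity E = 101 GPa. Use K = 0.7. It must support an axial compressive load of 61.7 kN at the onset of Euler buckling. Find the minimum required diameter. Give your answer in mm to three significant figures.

L_e = K·L = 0.7 × 2.08 = 1.456 m
Required I = P_cr·L_e²/(π²E) = 6.170×10^4 × 1.456² / (π² × 1.01×10^11) = 1.312×10^-7 m⁴
I_req = 1.312×10^5 mm⁴
Solid circle: I = πd⁴/64  ⇒  d = (64I/π)^(1/4) = (64×1.312×10^5/π)^(1/4) = 40.4 mm

d ≈ 40.4 mm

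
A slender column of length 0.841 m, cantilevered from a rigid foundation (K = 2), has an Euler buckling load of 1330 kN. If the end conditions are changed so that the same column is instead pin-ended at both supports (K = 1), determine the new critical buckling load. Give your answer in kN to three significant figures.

P_cr ≈ 5320 kN

P_cr ∝ 1/K², so P_cr,new = P_cr,old × (K_old/K_new)² = 1330 × (2/1)²
= 1330 × 4.000 = 5320 kN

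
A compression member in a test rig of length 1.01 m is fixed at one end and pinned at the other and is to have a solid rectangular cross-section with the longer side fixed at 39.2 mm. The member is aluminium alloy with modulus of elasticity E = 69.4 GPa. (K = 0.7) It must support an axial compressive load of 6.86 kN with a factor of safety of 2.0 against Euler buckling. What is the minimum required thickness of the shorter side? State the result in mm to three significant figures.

b ≈ 14.5 mm

Required P_cr = n·P = 2.0 × 6.86 = 13.72 kN
L_e = K·L = 0.7 × 1.01 = 0.7070 m
Required I = P_cr·L_e²/(π²E) = 1.372×10^4 × 0.7070² / (π² × 6.94×10^10) = 1.001×10^-8 m⁴
I_req = 1.001×10^4 mm⁴
Rectangle, weak axis: I_min = h·b³/12 with h = 39.2 mm fixed  ⇒  b = (12I/h)^(1/3) = 14.5 mm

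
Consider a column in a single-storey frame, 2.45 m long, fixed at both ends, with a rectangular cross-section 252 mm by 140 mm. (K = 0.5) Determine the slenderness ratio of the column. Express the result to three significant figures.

Buckling occurs about the weak axis: I_min = h·b³/12 with b = 140 mm (the shorter side).
I_min = 252×140³/12 = 5.762×10^7 mm⁴
A = 3.528×10^4 mm²;  r_min = √(I/A) = √(5.762×10^7/3.528×10^4) = 40.41 mm
L_e = K·L = 0.5 × 2.45 m = 1.225 m = 1225.0 mm
λ = L_e / r_min = 1225.0 / 40.41 = 30.3

λ ≈ 30.3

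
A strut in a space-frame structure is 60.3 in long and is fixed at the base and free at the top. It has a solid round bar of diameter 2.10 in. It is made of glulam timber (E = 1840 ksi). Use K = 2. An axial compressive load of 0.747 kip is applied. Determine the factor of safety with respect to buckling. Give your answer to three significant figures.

n ≈ 1.60

I = πd⁴/64 = π×2.10⁴/64 = 0.9547 in⁴
Effective length L_e = K·L = 2 × 60.3 = 120.6 in
P_cr = π²EI / L_e² = π² × 1840×10³ × 0.9547 / 120.6² = 1.192×10^3 lb
Factor of safety n = P_cr / P = 1.1920 / 0.747 = 1.60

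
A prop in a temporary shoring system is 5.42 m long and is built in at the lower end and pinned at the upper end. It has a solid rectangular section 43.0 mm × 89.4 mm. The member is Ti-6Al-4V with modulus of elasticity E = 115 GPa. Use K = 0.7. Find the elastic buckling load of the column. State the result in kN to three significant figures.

P_cr ≈ 46.7 kN

Buckling occurs about the weak axis: I_min = h·b³/12 with b = 43.0 mm (the shorter side).
I_min = 89.4×43.0³/12 = 5.923×10^5 mm⁴
I = 5.923×10^5 mm⁴ = 5.923×10^-7 m⁴
Effective length L_e = K·L = 0.7 × 5.42 = 3.794 m
P_cr = π²EI / L_e² = π² × 115×10⁹ × 5.923×10^-7 / 3.794² = 4.671×10^4 N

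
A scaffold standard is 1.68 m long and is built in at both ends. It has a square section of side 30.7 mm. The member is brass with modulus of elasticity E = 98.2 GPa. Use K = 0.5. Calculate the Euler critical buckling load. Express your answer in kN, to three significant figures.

I = a⁴/12 = 30.7⁴/12 = 7.402×10^4 mm⁴
I = 7.402×10^4 mm⁴ = 7.402×10^-8 m⁴
Effective length L_e = K·L = 0.5 × 1.68 = 0.8400 m
P_cr = π²EI / L_e² = π² × 98.2×10⁹ × 7.402×10^-8 / 0.8400² = 1.017×10^5 N

P_cr ≈ 102 kN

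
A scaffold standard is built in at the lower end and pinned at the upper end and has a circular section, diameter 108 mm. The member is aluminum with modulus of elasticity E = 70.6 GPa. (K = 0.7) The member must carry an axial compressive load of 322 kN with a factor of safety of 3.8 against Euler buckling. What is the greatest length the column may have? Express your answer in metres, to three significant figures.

L_max ≈ 2.79 m

I = πd⁴/64 = π×108⁴/64 = 6.678×10^6 mm⁴
I = 6.678×10^-6 m⁴
Required critical load P_cr = n·P = 3.8 × 322 = 1224 kN = 1.224×10^6 N
From P_cr = π²EI/(K·L)²:  L = (1/K)·√(π²EI/P_cr) = (1/0.7)·√(π²×7.06×10^10×6.678×10^-6/1.224×10^6)
L = 2.79 m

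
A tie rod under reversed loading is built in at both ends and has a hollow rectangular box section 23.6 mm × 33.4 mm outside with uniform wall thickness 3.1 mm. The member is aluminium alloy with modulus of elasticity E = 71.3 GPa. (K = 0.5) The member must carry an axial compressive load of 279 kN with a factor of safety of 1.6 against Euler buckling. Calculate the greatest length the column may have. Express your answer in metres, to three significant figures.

Inner dimensions: h_i = 33.4 − 2×3.1 = 27.20 mm, b_i = 23.6 − 2×3.1 = 17.40 mm
Weak-axis I_min = (h_o·b_o³ − h_i·b_i³)/12 with b_o = 23.6, b_i = 17.40 mm (shorter outer/inner sides).
I_min = (33.4×23.6³ − 27.20×17.40³)/12 = 2.464×10^4 mm⁴
I = 2.464×10^-8 m⁴
Required critical load P_cr = n·P = 1.6 × 279 = 446.4 kN = 4.464×10^5 N
From P_cr = π²EI/(K·L)²:  L = (1/K)·√(π²EI/P_cr) = (1/0.5)·√(π²×7.13×10^10×2.464×10^-8/4.464×10^5)
L = 0.394 m

L_max ≈ 0.394 m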